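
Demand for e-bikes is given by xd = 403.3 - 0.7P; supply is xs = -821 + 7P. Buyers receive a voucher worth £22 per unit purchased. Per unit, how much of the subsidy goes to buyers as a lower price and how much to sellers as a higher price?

Buyers gain £20 per unit; sellers gain £2 per unit

Pre-subsidy: 403.3 - 0.7P = -821 + 7P gives P* = 159, x* = 292.
With the rebate, buyers effectively pay Pb = Ps − 22, where Ps is the price sellers receive.
Demand in terms of Ps becomes xd = 403.3 − 0.7(Ps − 22) = 418.7 - 0.7Ps. Setting this equal to supply: 418.7 - 0.7Ps = -821 + 7Ps, so Ps = 161.
Buyers pay Pb = 161 − 22 = 139; x' = -821 + 7·161 = 306.
Buyers' price falls by P* − Pb = 159 − 139 = 20; sellers' price rises by Ps − P* = 161 − 159 = 2.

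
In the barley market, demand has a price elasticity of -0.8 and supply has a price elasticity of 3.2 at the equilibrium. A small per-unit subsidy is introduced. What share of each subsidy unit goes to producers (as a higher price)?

Producer share = 0.2

For a small subsidy around the equilibrium, the benefit split depends on the relative slopes, which at a point are proportional to the elasticities.
Buyer share = εs/(εs + |εd|) = 3.2/(3.2 + 0.8) = 0.8; seller share = |εd|/(εs + |εd|) = 0.2.
So producers capture 0.2 of the subsidy.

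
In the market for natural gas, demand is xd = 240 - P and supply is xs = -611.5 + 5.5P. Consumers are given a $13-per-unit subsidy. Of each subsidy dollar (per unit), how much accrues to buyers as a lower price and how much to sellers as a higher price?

Buyers gain $11 per unit; sellers gain $2 per unit

Pre-subsidy: 240 - P = -611.5 + 5.5P gives P* = 131, x* = 109.
With the rebate, buyers effectively pay Pb = Ps − 13, where Ps is the price sellers receive.
Demand in terms of Ps becomes xd = 240 − 1(Ps − 13) = 253 - Ps. Setting this equal to supply: 253 - Ps = -611.5 + 5.5Ps, so Ps = 133.
Buyers pay Pb = 133 − 13 = 120; x' = -611.5 + 5.5·133 = 120.
Buyers' price falls by P* − Pb = 131 − 120 = 11; sellers' price rises by Ps − P* = 133 − 131 = 2.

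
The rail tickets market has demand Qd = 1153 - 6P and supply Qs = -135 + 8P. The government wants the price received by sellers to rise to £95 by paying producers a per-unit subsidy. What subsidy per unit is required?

Required subsidy s = £7 per unit

At a seller price of 95, quantity supplied is -135 + 8·95 = 625.
Buyers absorb 625 only when they pay Pb with 1153 − 6·Pb = 625, i.e. Pb = 88.
s = Ps − Pb = 95 − 88 = 7.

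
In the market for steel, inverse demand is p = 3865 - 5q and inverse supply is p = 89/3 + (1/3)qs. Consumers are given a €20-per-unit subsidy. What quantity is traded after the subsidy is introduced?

Pre-subsidy: 3865 - 5q = 89/3 + (1/3)q gives q* = 719.125 and p* = 269.375.
With the rebate, buyers effectively pay pb = ps − 20, where ps is the price sellers receive.
On the curves, pb = 3865 - 5q and ps = 89/3 + (1/3)q; the wedge ps − pb = 20 gives 89/3 + (1/3)q − (3865 - 5q) = 20, so q' = 722.875.
Then pb = 3865 − 5·722.875 = 250.625 and ps = 89/3 + (1/3)·722.875 = 270.625.

q' = 722.875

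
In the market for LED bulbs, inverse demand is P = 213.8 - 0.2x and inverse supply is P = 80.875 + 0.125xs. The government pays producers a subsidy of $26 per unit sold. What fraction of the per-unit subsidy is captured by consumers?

Consumer share = 8/13

Pre-subsidy: 213.8 - 0.2x = 80.875 + 0.125x gives x* = 409 and P* = 132.
With the subsidy, sellers receive Ps = Pb + 26 for each unit, where Pb is the price buyers pay.
On the curves, Pb = 213.8 - 0.2x and Ps = 80.875 + 0.125x; the wedge Ps − Pb = 26 gives 80.875 + 0.125x − (213.8 - 0.2x) = 26, so x' = 489.
Then Pb = 213.8 − 0.2·489 = 116 and Ps = 80.875 + 0.125·489 = 142.
Buyers' price falls by P* − Pb = 132 − 116 = 16; sellers' price rises by Ps − P* = 142 − 132 = 10.
So consumers capture 16/26 = 8/13 of each unit of subsidy.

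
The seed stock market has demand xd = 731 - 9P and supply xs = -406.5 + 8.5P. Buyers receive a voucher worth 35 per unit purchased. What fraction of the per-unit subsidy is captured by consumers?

Consumer share = 17/35

Pre-subsidy: 731 - 9P = -406.5 + 8.5P gives P* = 65, x* = 146.
With the rebate, buyers effectively pay Pb = Ps − 35, where Ps is the price sellers receive.
Demand in terms of Ps becomes xd = 731 − 9(Ps − 35) = 1046 - 9Ps. Setting this equal to supply: 1046 - 9Ps = -406.5 + 8.5Ps, so Ps = 83.
Buyers pay Pb = 83 − 35 = 48; x' = -406.5 + 8.5·83 = 299.
Buyers' price falls by P* − Pb = 65 − 48 = 17; sellers' price rises by Ps − P* = 83 − 65 = 18.
So consumers capture 17/35 = 17/35 of each unit of subsidy.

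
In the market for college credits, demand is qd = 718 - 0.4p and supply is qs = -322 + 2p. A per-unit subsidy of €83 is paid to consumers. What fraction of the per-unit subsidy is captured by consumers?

Pre-subsidy: 718 - 0.4p = -322 + 2p gives p* = 1300/3, q* = 1634/3.
With the rebate, buyers effectively pay pb = ps − 83, where ps is the price sellers receive.
Demand in terms of ps becomes qd = 718 − 0.4(ps − 83) = 751.2 - 0.4ps. Setting this equal to supply: 751.2 - 0.4ps = -322 + 2ps, so ps = 2683/6.
Buyers pay pb = 2683/6 − 83 = 2185/6; q' = -322 + 2·(2683/6) = 1717/3.
Buyers' price falls by p* − pb = 1300/3 − 2185/6 = 415/6; sellers' price rises by ps − p* = 2683/6 − 1300/3 = 83/6.
So consumers capture (415/6)/83 = 5/6 of each unit of subsidy.

Consumer share = 5/6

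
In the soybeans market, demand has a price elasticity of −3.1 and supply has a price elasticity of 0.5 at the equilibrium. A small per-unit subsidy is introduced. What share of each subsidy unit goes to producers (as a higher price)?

Producer share = 31/36

For a small subsidy around the equilibrium, the benefit split depends on the relative slopes, which at a point are proportional to the elasticities.
Buyer share = εs/(εs + |εd|) = 0.5/(0.5 + 3.1) = 5/36; seller share = |εd|/(εs + |εd|) = 31/36.
So producers capture 31/36 of the subsidy.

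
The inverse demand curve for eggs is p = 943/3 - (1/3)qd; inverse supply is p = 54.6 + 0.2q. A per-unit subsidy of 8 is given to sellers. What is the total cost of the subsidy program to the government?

Pre-subsidy: 943/3 - (1/3)q = 54.6 + 0.2q gives q* = 487 and p* = 152.
With the subsidy, sellers receive ps = pb + 8 for each unit, where pb is the price buyers pay.
On the curves, pb = 943/3 - (1/3)q and ps = 54.6 + 0.2q; the wedge ps − pb = 8 gives 54.6 + 0.2q − (943/3 - (1/3)q) = 8, so q' = 502.
Then pb = 943/3 − (1/3)·502 = 147 and ps = 54.6 + 0.2·502 = 155.
Government outlay = subsidy × quantity = 8 × 502 = 4016.

Government cost = 4016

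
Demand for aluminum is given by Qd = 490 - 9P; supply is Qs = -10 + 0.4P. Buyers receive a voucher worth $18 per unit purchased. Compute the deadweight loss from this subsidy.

Pre-subsidy: 490 - 9P = -10 + 0.4P gives P* = 2500/47, Q* = 530/47.
With the rebate, buyers effectively pay Pb = Ps − 18, where Ps is the price sellers receive.
Demand in terms of Ps becomes Qd = 490 − 9(Ps − 18) = 652 - 9Ps. Setting this equal to supply: 652 - 9Ps = -10 + 0.4Ps, so Ps = 3310/47.
Buyers pay Pb = 3310/47 − 18 = 2464/47; Q' = -10 + 0.4·(3310/47) = 854/47.
The subsidy expands output by 854/47 − 530/47 = 324/47 past the efficient level; on those units the gap between marginal cost and willingness to pay runs from 0 up to 18.
DWL = ½ × 18 × 324/47 = 2916/47.

Deadweight loss = 2916/47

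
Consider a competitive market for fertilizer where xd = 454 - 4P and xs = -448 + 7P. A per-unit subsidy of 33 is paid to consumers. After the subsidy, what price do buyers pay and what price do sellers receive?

Pre-subsidy: 454 - 4P = -448 + 7P gives P* = 82, x* = 126.
With the rebate, buyers effectively pay Pb = Ps − 33, where Ps is the price sellers receive.
Demand in terms of Ps becomes xd = 454 − 4(Ps − 33) = 586 - 4Ps. Setting this equal to supply: 586 - 4Ps = -448 + 7Ps, so Ps = 94.
Buyers pay Pb = 94 − 33 = 61; x' = -448 + 7·94 = 210.

Buyers pay 61; sellers receive 94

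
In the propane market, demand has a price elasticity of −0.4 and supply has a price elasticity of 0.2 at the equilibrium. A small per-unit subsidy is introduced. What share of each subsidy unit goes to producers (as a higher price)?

Producer share = 2/3

For a small subsidy around the equilibrium, the benefit split depends on the relative slopes, which at a point are proportional to the elasticities.
Buyer share = εs/(εs + |εd|) = 0.2/(0.2 + 0.4) = 1/3; seller share = |εd|/(εs + |εd|) = 2/3.
So producers capture 2/3 of the subsidy.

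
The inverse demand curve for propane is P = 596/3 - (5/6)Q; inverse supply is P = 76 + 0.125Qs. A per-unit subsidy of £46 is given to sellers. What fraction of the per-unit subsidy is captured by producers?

Producer share = 3/23

Pre-subsidy: 596/3 - (5/6)Q = 76 + 0.125Q gives Q* = 128 and P* = 92.
With the subsidy, sellers receive Ps = Pb + 46 for each unit, where Pb is the price buyers pay.
On the curves, Pb = 596/3 - (5/6)Q and Ps = 76 + 0.125Q; the wedge Ps − Pb = 46 gives 76 + 0.125Q − (596/3 - (5/6)Q) = 46, so Q' = 176.
Then Pb = 596/3 − (5/6)·176 = 52 and Ps = 76 + 0.125·176 = 98.
Buyers' price falls by P* − Pb = 92 − 52 = 40; sellers' price rises by Ps − P* = 98 − 92 = 6.
So producers capture 6/46 = 3/23 of each unit of subsidy.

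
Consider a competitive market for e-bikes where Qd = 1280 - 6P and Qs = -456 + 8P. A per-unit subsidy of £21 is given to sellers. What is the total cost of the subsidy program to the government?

Government cost = £12768

Pre-subsidy: 1280 - 6P = -456 + 8P gives P* = 124, Q* = 536.
With the subsidy, sellers receive Ps = Pb + 21 for each unit, where Pb is the price buyers pay.
Supply in terms of Pb becomes Qs = -456 + 8(Pb + 21) = -288 + 8Pb. Setting this equal to demand: 1280 - 6Pb = -288 + 8Pb, so Pb = 112.
Sellers receive Ps = 112 + 21 = 133; Q' = 1280 − 6·112 = 608.
Government outlay = subsidy × quantity = 21 × 608 = 12768.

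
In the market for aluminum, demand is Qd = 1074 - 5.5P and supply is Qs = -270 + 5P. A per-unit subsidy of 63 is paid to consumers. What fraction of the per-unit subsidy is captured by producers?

Producer share = 11/21

Pre-subsidy: 1074 - 5.5P = -270 + 5P gives P* = 128, Q* = 370.
With the rebate, buyers effectively pay Pb = Ps − 63, where Ps is the price sellers receive.
Demand in terms of Ps becomes Qd = 1074 − 5.5(Ps − 63) = 1420.5 - 5.5Ps. Setting this equal to supply: 1420.5 - 5.5Ps = -270 + 5Ps, so Ps = 161.
Buyers pay Pb = 161 − 63 = 98; Q' = -270 + 5·161 = 535.
Buyers' price falls by P* − Pb = 128 − 98 = 30; sellers' price rises by Ps − P* = 161 − 128 = 33.
So producers capture 33/63 = 11/21 of each unit of subsidy.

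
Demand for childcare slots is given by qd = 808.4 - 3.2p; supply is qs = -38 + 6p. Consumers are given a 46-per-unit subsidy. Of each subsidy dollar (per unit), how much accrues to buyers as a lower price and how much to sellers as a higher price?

Buyers gain 30 per unit; sellers gain 16 per unit

Pre-subsidy: 808.4 - 3.2p = -38 + 6p gives p* = 92, q* = 514.
With the rebate, buyers effectively pay pb = ps − 46, where ps is the price sellers receive.
Demand in terms of ps becomes qd = 808.4 − 3.2(ps − 46) = 955.6 - 3.2ps. Setting this equal to supply: 955.6 - 3.2ps = -38 + 6ps, so ps = 108.
Buyers pay pb = 108 − 46 = 62; q' = -38 + 6·108 = 610.
Buyers' price falls by p* − pb = 92 − 62 = 30; sellers' price rises by ps − p* = 108 − 92 = 16.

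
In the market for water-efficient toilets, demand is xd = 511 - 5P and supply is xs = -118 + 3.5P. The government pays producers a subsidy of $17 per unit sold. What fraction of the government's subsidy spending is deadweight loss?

DWL / government spending = 35/352

Pre-subsidy: 511 - 5P = -118 + 3.5P gives P* = 74, x* = 141.
With the subsidy, sellers receive Ps = Pb + 17 for each unit, where Pb is the price buyers pay.
Supply in terms of Pb becomes xs = -118 + 3.5(Pb + 17) = -58.5 + 3.5Pb. Setting this equal to demand: 511 - 5Pb = -58.5 + 3.5Pb, so Pb = 67.
Sellers receive Ps = 67 + 17 = 84; x' = 511 − 5·67 = 176.
ΔCS = ½(141 + 176)(74 − 67) = 1109.5; ΔPS = ½(141 + 176)(84 − 74) = 1585.
Government spending = 17 × 176 = 2992.
DWL = ½ × 17 × (176 − 141) = 297.5; fraction = 297.5 / 2992 = 35/352.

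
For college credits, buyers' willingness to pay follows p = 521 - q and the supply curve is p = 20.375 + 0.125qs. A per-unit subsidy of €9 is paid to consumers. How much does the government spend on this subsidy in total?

Government cost = €4077

Pre-subsidy: 521 - q = 20.375 + 0.125q gives q* = 445 and p* = 76.
With the rebate, buyers effectively pay pb = ps − 9, where ps is the price sellers receive.
On the curves, pb = 521 - q and ps = 20.375 + 0.125q; the wedge ps − pb = 9 gives 20.375 + 0.125q − (521 - q) = 9, so q' = 453.
Then pb = 521 − 1·453 = 68 and ps = 20.375 + 0.125·453 = 77.
Government outlay = subsidy × quantity = 9 × 453 = 4077.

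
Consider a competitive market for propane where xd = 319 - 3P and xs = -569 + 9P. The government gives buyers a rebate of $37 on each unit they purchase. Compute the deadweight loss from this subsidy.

Deadweight loss = $1540.125

Pre-subsidy: 319 - 3P = -569 + 9P gives P* = 74, x* = 97.
With the rebate, buyers effectively pay Pb = Ps − 37, where Ps is the price sellers receive.
Demand in terms of Ps becomes xd = 319 − 3(Ps − 37) = 430 - 3Ps. Setting this equal to supply: 430 - 3Ps = -569 + 9Ps, so Ps = 83.25.
Buyers pay Pb = 83.25 − 37 = 46.25; x' = -569 + 9·83.25 = 180.25.
The subsidy expands output by 180.25 − 97 = 83.25 past the efficient level; on those units the gap between marginal cost and willingness to pay runs from 0 up to 37.
DWL = ½ × 37 × 83.25 = 1540.125.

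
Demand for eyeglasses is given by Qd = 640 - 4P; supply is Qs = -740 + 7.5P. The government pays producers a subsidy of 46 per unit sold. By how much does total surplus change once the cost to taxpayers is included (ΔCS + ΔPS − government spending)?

Net change in total surplus = -2760

Pre-subsidy: 640 - 4P = -740 + 7.5P gives P* = 120, Q* = 160.
With the subsidy, sellers receive Ps = Pb + 46 for each unit, where Pb is the price buyers pay.
Supply in terms of Pb becomes Qs = -740 + 7.5(Pb + 46) = -395 + 7.5Pb. Setting this equal to demand: 640 - 4Pb = -395 + 7.5Pb, so Pb = 90.
Sellers receive Ps = 90 + 46 = 136; Q' = 640 − 4·90 = 280.
ΔCS = ½(160 + 280)(120 − 90) = 6600; ΔPS = ½(160 + 280)(136 − 120) = 3520.
Government spending = 46 × 280 = 12880.
Net change = 6600 + 3520 − 12880 = -2760. The loss equals the DWL triangle ½·46·120.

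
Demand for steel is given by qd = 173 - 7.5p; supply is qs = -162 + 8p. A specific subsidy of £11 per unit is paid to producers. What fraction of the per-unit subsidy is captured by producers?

Pre-subsidy: 173 - 7.5p = -162 + 8p gives p* = 670/31, q* = 338/31.
With the subsidy, sellers receive ps = pb + 11 for each unit, where pb is the price buyers pay.
Supply in terms of pb becomes qs = -162 + 8(pb + 11) = -74 + 8pb. Setting this equal to demand: 173 - 7.5pb = -74 + 8pb, so pb = 494/31.
Sellers receive ps = 494/31 + 11 = 835/31; q' = 173 − 7.5·(494/31) = 1658/31.
Buyers' price falls by p* − pb = 670/31 − 494/31 = 176/31; sellers' price rises by ps − p* = 835/31 − 670/31 = 165/31.
So producers capture (165/31)/11 = 15/31 of each unit of subsidy.

Producer share = 15/31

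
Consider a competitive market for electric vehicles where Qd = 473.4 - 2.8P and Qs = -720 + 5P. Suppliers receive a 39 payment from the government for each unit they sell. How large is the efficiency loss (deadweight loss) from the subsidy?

Deadweight loss = 1365

Pre-subsidy: 473.4 - 2.8P = -720 + 5P gives P* = 153, Q* = 45.
With the subsidy, sellers receive Ps = Pb + 39 for each unit, where Pb is the price buyers pay.
Supply in terms of Pb becomes Qs = -720 + 5(Pb + 39) = -525 + 5Pb. Setting this equal to demand: 473.4 - 2.8Pb = -525 + 5Pb, so Pb = 128.
Sellers receive Ps = 128 + 39 = 167; Q' = 473.4 − 2.8·128 = 115.
The subsidy expands output by 115 − 45 = 70 past the efficient level; on those units the gap between marginal cost and willingness to pay runs from 0 up to 39.
DWL = ½ × 39 × 70 = 1365.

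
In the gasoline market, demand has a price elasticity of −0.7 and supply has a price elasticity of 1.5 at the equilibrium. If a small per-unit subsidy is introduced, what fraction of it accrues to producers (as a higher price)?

For a small subsidy around the equilibrium, the benefit split depends on the relative slopes, which at a point are proportional to the elasticities.
Buyer share = εs/(εs + |εd|) = 1.5/(1.5 + 0.7) = 15/22; seller share = |εd|/(εs + |εd|) = 7/22.
So producers capture 7/22 of the subsidy.

Producer share = 7/22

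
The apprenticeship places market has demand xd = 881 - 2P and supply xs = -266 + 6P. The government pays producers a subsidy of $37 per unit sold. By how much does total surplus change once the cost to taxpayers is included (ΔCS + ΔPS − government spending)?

Net change in total surplus = -$1026.75

Pre-subsidy: 881 - 2P = -266 + 6P gives P* = 143.375, x* = 594.25.
With the subsidy, sellers receive Ps = Pb + 37 for each unit, where Pb is the price buyers pay.
Supply in terms of Pb becomes xs = -266 + 6(Pb + 37) = -44 + 6Pb. Setting this equal to demand: 881 - 2Pb = -44 + 6Pb, so Pb = 115.625.
Sellers receive Ps = 115.625 + 37 = 152.625; x' = 881 − 2·115.625 = 649.75.
ΔCS = ½(594.25 + 649.75)(143.375 − 115.625) = 17260.5; ΔPS = ½(594.25 + 649.75)(152.625 − 143.375) = 5753.5.
Government spending = 37 × 649.75 = 24040.75.
Net change = 17260.5 + 5753.5 − 24040.75 = -1026.75. The loss equals the DWL triangle ½·37·55.5.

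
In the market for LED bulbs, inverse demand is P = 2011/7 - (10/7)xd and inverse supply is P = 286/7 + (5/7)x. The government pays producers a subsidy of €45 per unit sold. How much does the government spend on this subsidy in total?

Pre-subsidy: 2011/7 - (10/7)x = 286/7 + (5/7)x gives x* = 115 and P* = 123.
With the subsidy, sellers receive Ps = Pb + 45 for each unit, where Pb is the price buyers pay.
On the curves, Pb = 2011/7 - (10/7)x and Ps = 286/7 + (5/7)x; the wedge Ps − Pb = 45 gives 286/7 + (5/7)x − (2011/7 - (10/7)x) = 45, so x' = 136.
Then Pb = 2011/7 − (10/7)·136 = 93 and Ps = 286/7 + (5/7)·136 = 138.
Government outlay = subsidy × quantity = 45 × 136 = 6120.

Government cost = €6120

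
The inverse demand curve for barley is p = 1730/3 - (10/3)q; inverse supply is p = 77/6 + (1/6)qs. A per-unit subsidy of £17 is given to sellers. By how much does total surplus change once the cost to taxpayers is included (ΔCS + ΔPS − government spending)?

Pre-subsidy: 1730/3 - (10/3)q = 77/6 + (1/6)q gives q* = 3383/21 and p* = 2500/63.
With the subsidy, sellers receive ps = pb + 17 for each unit, where pb is the price buyers pay.
On the curves, pb = 1730/3 - (10/3)q and ps = 77/6 + (1/6)q; the wedge ps − pb = 17 gives 77/6 + (1/6)q − (1730/3 - (10/3)q) = 17, so q' = 3485/21.
Then pb = 1730/3 − (10/3)·(3485/21) = 1480/63 and ps = 77/6 + (1/6)·(3485/21) = 2551/63.
ΔCS = ½(3383/21 + 3485/21)(2500/63 − 1480/63) = 1167560/441; ΔPS = ½(3383/21 + 3485/21)(2551/63 − 2500/63) = 58378/441.
Government spending = 17 × 3485/21 = 59245/21.
Net change = 1167560/441 + 58378/441 − 59245/21 = -289/7. The loss equals the DWL triangle ½·17·34/7.

Net change in total surplus = -289/7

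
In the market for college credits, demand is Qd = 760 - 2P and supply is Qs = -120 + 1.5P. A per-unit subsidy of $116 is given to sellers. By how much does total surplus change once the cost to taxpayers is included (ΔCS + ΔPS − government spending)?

Net change in total surplus = -40368/7

Pre-subsidy: 760 - 2P = -120 + 1.5P gives P* = 1760/7, Q* = 1800/7.
With the subsidy, sellers receive Ps = Pb + 116 for each unit, where Pb is the price buyers pay.
Supply in terms of Pb becomes Qs = -120 + 1.5(Pb + 116) = 54 + 1.5Pb. Setting this equal to demand: 760 - 2Pb = 54 + 1.5Pb, so Pb = 1412/7.
Sellers receive Ps = 1412/7 + 116 = 2224/7; Q' = 760 − 2·(1412/7) = 2496/7.
ΔCS = ½(1800/7 + 2496/7)(1760/7 − 1412/7) = 747504/49; ΔPS = ½(1800/7 + 2496/7)(2224/7 − 1760/7) = 996672/49.
Government spending = 116 × 2496/7 = 289536/7.
Net change = 747504/49 + 996672/49 − 289536/7 = -40368/7. The loss equals the DWL triangle ½·116·696/7.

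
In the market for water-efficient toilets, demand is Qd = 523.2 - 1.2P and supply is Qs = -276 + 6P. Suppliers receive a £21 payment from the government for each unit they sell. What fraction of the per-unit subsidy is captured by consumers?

Consumer share = 5/6

Pre-subsidy: 523.2 - 1.2P = -276 + 6P gives P* = 111, Q* = 390.
With the subsidy, sellers receive Ps = Pb + 21 for each unit, where Pb is the price buyers pay.
Supply in terms of Pb becomes Qs = -276 + 6(Pb + 21) = -150 + 6Pb. Setting this equal to demand: 523.2 - 1.2Pb = -150 + 6Pb, so Pb = 93.5.
Sellers receive Ps = 93.5 + 21 = 114.5; Q' = 523.2 − 1.2·93.5 = 411.
Buyers' price falls by P* − Pb = 111 − 93.5 = 17.5; sellers' price rises by Ps − P* = 114.5 − 111 = 3.5.
So consumers capture 17.5/21 = 5/6 of each unit of subsidy.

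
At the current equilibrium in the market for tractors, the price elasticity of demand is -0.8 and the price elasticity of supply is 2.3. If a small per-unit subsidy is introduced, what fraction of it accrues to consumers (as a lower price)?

Consumer share = 23/31

For a small subsidy around the equilibrium, the benefit split depends on the relative slopes, which at a point are proportional to the elasticities.
Buyer share = εs/(εs + |εd|) = 2.3/(2.3 + 0.8) = 23/31; seller share = |εd|/(εs + |εd|) = 8/31.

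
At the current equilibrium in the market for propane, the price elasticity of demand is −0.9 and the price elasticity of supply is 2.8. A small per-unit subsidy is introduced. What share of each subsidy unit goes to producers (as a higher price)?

Producer share = 9/37

For a small subsidy around the equilibrium, the benefit split depends on the relative slopes, which at a point are proportional to the elasticities.
Buyer share = εs/(εs + |εd|) = 2.8/(2.8 + 0.9) = 28/37; seller share = |εd|/(εs + |εd|) = 9/37.
So producers capture 9/37 of the subsidy.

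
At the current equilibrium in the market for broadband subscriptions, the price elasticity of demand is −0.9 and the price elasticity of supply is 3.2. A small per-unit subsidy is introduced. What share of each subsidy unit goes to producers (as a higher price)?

For a small subsidy around the equilibrium, the benefit split depends on the relative slopes, which at a point are proportional to the elasticities.
Buyer share = εs/(εs + |εd|) = 3.2/(3.2 + 0.9) = 32/41; seller share = |εd|/(εs + |εd|) = 9/41.
So producers capture 9/41 of the subsidy.

Producer share = 9/41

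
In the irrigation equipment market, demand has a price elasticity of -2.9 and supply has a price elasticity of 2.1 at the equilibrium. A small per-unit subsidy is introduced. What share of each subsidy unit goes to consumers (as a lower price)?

For a small subsidy around the equilibrium, the benefit split depends on the relative slopes, which at a point are proportional to the elasticities.
Buyer share = εs/(εs + |εd|) = 2.1/(2.1 + 2.9) = 0.42; seller share = |εd|/(εs + |εd|) = 0.58.

Consumer share = 0.42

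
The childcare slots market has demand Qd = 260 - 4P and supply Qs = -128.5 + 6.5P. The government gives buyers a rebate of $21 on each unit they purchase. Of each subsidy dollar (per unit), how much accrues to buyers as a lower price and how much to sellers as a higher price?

Buyers gain $13 per unit; sellers gain $8 per unit

Pre-subsidy: 260 - 4P = -128.5 + 6.5P gives P* = 37, Q* = 112.
With the rebate, buyers effectively pay Pb = Ps − 21, where Ps is the price sellers receive.
Demand in terms of Ps becomes Qd = 260 − 4(Ps − 21) = 344 - 4Ps. Setting this equal to supply: 344 - 4Ps = -128.5 + 6.5Ps, so Ps = 45.
Buyers pay Pb = 45 − 21 = 24; Q' = -128.5 + 6.5·45 = 164.
Buyers' price falls by P* − Pb = 37 − 24 = 13; sellers' price rises by Ps − P* = 45 − 37 = 8.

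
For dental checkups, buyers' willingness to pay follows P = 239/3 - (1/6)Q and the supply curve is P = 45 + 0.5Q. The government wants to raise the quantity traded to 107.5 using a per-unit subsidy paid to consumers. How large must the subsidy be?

At Q = 107.5, from the demand curve buyers pay Pb = 239/3 − (1/6)·107.5 = 61.75; from the supply curve sellers need Ps = 45 + 0.5·107.5 = 98.75.
The subsidy must fill the gap: s = Ps − Pb = 98.75 − 61.75 = 37.

Required subsidy s = 37 per unit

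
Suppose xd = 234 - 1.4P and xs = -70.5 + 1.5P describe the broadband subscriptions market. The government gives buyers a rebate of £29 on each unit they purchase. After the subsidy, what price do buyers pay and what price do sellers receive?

Buyers pay £90; sellers receive £119

Pre-subsidy: 234 - 1.4P = -70.5 + 1.5P gives P* = 105, x* = 87.
With the rebate, buyers effectively pay Pb = Ps − 29, where Ps is the price sellers receive.
Demand in terms of Ps becomes xd = 234 − 1.4(Ps − 29) = 274.6 - 1.4Ps. Setting this equal to supply: 274.6 - 1.4Ps = -70.5 + 1.5Ps, so Ps = 119.
Buyers pay Pb = 119 − 29 = 90; x' = -70.5 + 1.5·119 = 108.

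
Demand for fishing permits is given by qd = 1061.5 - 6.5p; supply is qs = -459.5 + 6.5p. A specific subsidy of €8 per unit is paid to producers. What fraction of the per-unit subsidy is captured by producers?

Producer share = 0.5

Pre-subsidy: 1061.5 - 6.5p = -459.5 + 6.5p gives p* = 117, q* = 301.
With the subsidy, sellers receive ps = pb + 8 for each unit, where pb is the price buyers pay.
Supply in terms of pb becomes qs = -459.5 + 6.5(pb + 8) = -407.5 + 6.5pb. Setting this equal to demand: 1061.5 - 6.5pb = -407.5 + 6.5pb, so pb = 113.
Sellers receive ps = 113 + 8 = 121; q' = 1061.5 − 6.5·113 = 327.
Buyers' price falls by p* − pb = 117 − 113 = 4; sellers' price rises by ps − p* = 121 − 117 = 4.
So producers capture 4/8 = 0.5 of each unit of subsidy.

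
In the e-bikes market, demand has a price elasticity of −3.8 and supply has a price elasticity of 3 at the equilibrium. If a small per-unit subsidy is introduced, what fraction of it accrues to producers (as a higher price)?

For a small subsidy around the equilibrium, the benefit split depends on the relative slopes, which at a point are proportional to the elasticities.
Buyer share = εs/(εs + |εd|) = 3/(3 + 3.8) = 15/34; seller share = |εd|/(εs + |εd|) = 19/34.
So producers capture 19/34 of the subsidy.

Producer share = 19/34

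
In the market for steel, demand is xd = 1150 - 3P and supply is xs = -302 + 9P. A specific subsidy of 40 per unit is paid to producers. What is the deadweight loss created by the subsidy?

Deadweight loss = 1800

Pre-subsidy: 1150 - 3P = -302 + 9P gives P* = 121, x* = 787.
With the subsidy, sellers receive Ps = Pb + 40 for each unit, where Pb is the price buyers pay.
Supply in terms of Pb becomes xs = -302 + 9(Pb + 40) = 58 + 9Pb. Setting this equal to demand: 1150 - 3Pb = 58 + 9Pb, so Pb = 91.
Sellers receive Ps = 91 + 40 = 131; x' = 1150 − 3·91 = 877.
The subsidy expands output by 877 − 787 = 90 past the efficient level; on those units the gap between marginal cost and willingness to pay runs from 0 up to 40.
DWL = ½ × 40 × 90 = 1800.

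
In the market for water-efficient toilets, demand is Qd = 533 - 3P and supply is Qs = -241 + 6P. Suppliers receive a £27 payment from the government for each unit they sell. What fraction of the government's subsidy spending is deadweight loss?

Pre-subsidy: 533 - 3P = -241 + 6P gives P* = 86, Q* = 275.
With the subsidy, sellers receive Ps = Pb + 27 for each unit, where Pb is the price buyers pay.
Supply in terms of Pb becomes Qs = -241 + 6(Pb + 27) = -79 + 6Pb. Setting this equal to demand: 533 - 3Pb = -79 + 6Pb, so Pb = 68.
Sellers receive Ps = 68 + 27 = 95; Q' = 533 − 3·68 = 329.
ΔCS = ½(275 + 329)(86 − 68) = 5436; ΔPS = ½(275 + 329)(95 − 86) = 2718.
Government spending = 27 × 329 = 8883.
DWL = ½ × 27 × (329 − 275) = 729; fraction = 729 / 8883 = 27/329.

DWL / government spending = 27/329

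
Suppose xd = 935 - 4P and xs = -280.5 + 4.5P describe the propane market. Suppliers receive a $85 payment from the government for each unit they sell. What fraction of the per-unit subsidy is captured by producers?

Pre-subsidy: 935 - 4P = -280.5 + 4.5P gives P* = 143, x* = 363.
With the subsidy, sellers receive Ps = Pb + 85 for each unit, where Pb is the price buyers pay.
Supply in terms of Pb becomes xs = -280.5 + 4.5(Pb + 85) = 102 + 4.5Pb. Setting this equal to demand: 935 - 4Pb = 102 + 4.5Pb, so Pb = 98.
Sellers receive Ps = 98 + 85 = 183; x' = 935 − 4·98 = 543.
Buyers' price falls by P* − Pb = 143 − 98 = 45; sellers' price rises by Ps − P* = 183 − 143 = 40.
So producers capture 40/85 = 8/17 of each unit of subsidy.

Producer share = 8/17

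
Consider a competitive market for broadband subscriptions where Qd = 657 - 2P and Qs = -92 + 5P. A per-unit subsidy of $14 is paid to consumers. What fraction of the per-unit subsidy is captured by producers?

Producer share = 2/7

Pre-subsidy: 657 - 2P = -92 + 5P gives P* = 107, Q* = 443.
With the rebate, buyers effectively pay Pb = Ps − 14, where Ps is the price sellers receive.
Demand in terms of Ps becomes Qd = 657 − 2(Ps − 14) = 685 - 2Ps. Setting this equal to supply: 685 - 2Ps = -92 + 5Ps, so Ps = 111.
Buyers pay Pb = 111 − 14 = 97; Q' = -92 + 5·111 = 463.
Buyers' price falls by P* − Pb = 107 − 97 = 10; sellers' price rises by Ps − P* = 111 − 107 = 4.
So producers capture 4/14 = 2/7 of each unit of subsidy.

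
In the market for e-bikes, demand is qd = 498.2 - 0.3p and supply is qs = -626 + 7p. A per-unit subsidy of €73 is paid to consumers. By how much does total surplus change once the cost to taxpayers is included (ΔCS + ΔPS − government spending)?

Net change in total surplus = -€766.5

Pre-subsidy: 498.2 - 0.3p = -626 + 7p gives p* = 154, q* = 452.
With the rebate, buyers effectively pay pb = ps − 73, where ps is the price sellers receive.
Demand in terms of ps becomes qd = 498.2 − 0.3(ps − 73) = 520.1 - 0.3ps. Setting this equal to supply: 520.1 - 0.3ps = -626 + 7ps, so ps = 157.
Buyers pay pb = 157 − 73 = 84; q' = -626 + 7·157 = 473.
ΔCS = ½(452 + 473)(154 − 84) = 32375; ΔPS = ½(452 + 473)(157 − 154) = 1387.5.
Government spending = 73 × 473 = 34529.
Net change = 32375 + 1387.5 − 34529 = -766.5. The loss equals the DWL triangle ½·73·21.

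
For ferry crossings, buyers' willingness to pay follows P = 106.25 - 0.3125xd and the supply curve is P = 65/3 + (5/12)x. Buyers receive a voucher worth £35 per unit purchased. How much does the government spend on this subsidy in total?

Pre-subsidy: 106.25 - 0.3125x = 65/3 + (5/12)x gives x* = 116 and P* = 70.
With the rebate, buyers effectively pay Pb = Ps − 35, where Ps is the price sellers receive.
On the curves, Pb = 106.25 - 0.3125x and Ps = 65/3 + (5/12)x; the wedge Ps − Pb = 35 gives 65/3 + (5/12)x − (106.25 - 0.3125x) = 35, so x' = 164.
Then Pb = 106.25 − 0.3125·164 = 55 and Ps = 65/3 + (5/12)·164 = 90.
Government outlay = subsidy × quantity = 35 × 164 = 5740.

Government cost = £5740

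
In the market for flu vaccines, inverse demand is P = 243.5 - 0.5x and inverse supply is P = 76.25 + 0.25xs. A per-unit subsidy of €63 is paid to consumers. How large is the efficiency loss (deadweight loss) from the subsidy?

Pre-subsidy: 243.5 - 0.5x = 76.25 + 0.25x gives x* = 223 and P* = 132.
With the rebate, buyers effectively pay Pb = Ps − 63, where Ps is the price sellers receive.
On the curves, Pb = 243.5 - 0.5x and Ps = 76.25 + 0.25x; the wedge Ps − Pb = 63 gives 76.25 + 0.25x − (243.5 - 0.5x) = 63, so x' = 307.
Then Pb = 243.5 − 0.5·307 = 90 and Ps = 76.25 + 0.25·307 = 153.
The subsidy expands output by 307 − 223 = 84 past the efficient level; on those units the gap between marginal cost and willingness to pay runs from 0 up to 63.
DWL = ½ × 63 × 84 = 2646.

Deadweight loss = €2646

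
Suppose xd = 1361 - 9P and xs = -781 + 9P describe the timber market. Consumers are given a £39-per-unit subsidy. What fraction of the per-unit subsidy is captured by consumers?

Consumer share = 0.5

Pre-subsidy: 1361 - 9P = -781 + 9P gives P* = 119, x* = 290.
With the rebate, buyers effectively pay Pb = Ps − 39, where Ps is the price sellers receive.
Demand in terms of Ps becomes xd = 1361 − 9(Ps − 39) = 1712 - 9Ps. Setting this equal to supply: 1712 - 9Ps = -781 + 9Ps, so Ps = 138.5.
Buyers pay Pb = 138.5 − 39 = 99.5; x' = -781 + 9·138.5 = 465.5.
Buyers' price falls by P* − Pb = 119 − 99.5 = 19.5; sellers' price rises by Ps − P* = 138.5 − 119 = 19.5.
So consumers capture 19.5/39 = 0.5 of each unit of subsidy.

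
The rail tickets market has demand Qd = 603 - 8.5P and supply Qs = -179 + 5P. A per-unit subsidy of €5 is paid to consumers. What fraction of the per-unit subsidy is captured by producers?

Pre-subsidy: 603 - 8.5P = -179 + 5P gives P* = 1564/27, Q* = 2987/27.
With the rebate, buyers effectively pay Pb = Ps − 5, where Ps is the price sellers receive.
Demand in terms of Ps becomes Qd = 603 − 8.5(Ps − 5) = 645.5 - 8.5Ps. Setting this equal to supply: 645.5 - 8.5Ps = -179 + 5Ps, so Ps = 1649/27.
Buyers pay Pb = 1649/27 − 5 = 1514/27; Q' = -179 + 5·(1649/27) = 3412/27.
Buyers' price falls by P* − Pb = 1564/27 − 1514/27 = 50/27; sellers' price rises by Ps − P* = 1649/27 − 1564/27 = 85/27.
So producers capture (85/27)/5 = 17/27 of each unit of subsidy.

Producer share = 17/27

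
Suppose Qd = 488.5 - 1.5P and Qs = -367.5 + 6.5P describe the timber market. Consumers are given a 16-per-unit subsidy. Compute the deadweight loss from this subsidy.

Pre-subsidy: 488.5 - 1.5P = -367.5 + 6.5P gives P* = 107, Q* = 328.
With the rebate, buyers effectively pay Pb = Ps − 16, where Ps is the price sellers receive.
Demand in terms of Ps becomes Qd = 488.5 − 1.5(Ps − 16) = 512.5 - 1.5Ps. Setting this equal to supply: 512.5 - 1.5Ps = -367.5 + 6.5Ps, so Ps = 110.
Buyers pay Pb = 110 − 16 = 94; Q' = -367.5 + 6.5·110 = 347.5.
The subsidy expands output by 347.5 − 328 = 19.5 past the efficient level; on those units the gap between marginal cost and willingness to pay runs from 0 up to 16.
DWL = ½ × 16 × 19.5 = 156.

Deadweight loss = 156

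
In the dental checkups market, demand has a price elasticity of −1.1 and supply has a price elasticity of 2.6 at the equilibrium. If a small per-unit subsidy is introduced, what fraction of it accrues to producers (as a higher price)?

For a small subsidy around the equilibrium, the benefit split depends on the relative slopes, which at a point are proportional to the elasticities.
Buyer share = εs/(εs + |εd|) = 2.6/(2.6 + 1.1) = 26/37; seller share = |εd|/(εs + |εd|) = 11/37.
So producers capture 11/37 of the subsidy.

Producer share = 11/37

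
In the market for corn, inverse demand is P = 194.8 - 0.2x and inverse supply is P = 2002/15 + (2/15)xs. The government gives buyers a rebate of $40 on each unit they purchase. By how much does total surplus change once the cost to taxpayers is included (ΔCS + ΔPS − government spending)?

Pre-subsidy: 194.8 - 0.2x = 2002/15 + (2/15)x gives x* = 184 and P* = 158.
With the rebate, buyers effectively pay Pb = Ps − 40, where Ps is the price sellers receive.
On the curves, Pb = 194.8 - 0.2x and Ps = 2002/15 + (2/15)x; the wedge Ps − Pb = 40 gives 2002/15 + (2/15)x − (194.8 - 0.2x) = 40, so x' = 304.
Then Pb = 194.8 − 0.2·304 = 134 and Ps = 2002/15 + (2/15)·304 = 174.
ΔCS = ½(184 + 304)(158 − 134) = 5856; ΔPS = ½(184 + 304)(174 − 158) = 3904.
Government spending = 40 × 304 = 12160.
Net change = 5856 + 3904 − 12160 = -2400. The loss equals the DWL triangle ½·40·120.

Net change in total surplus = -$2400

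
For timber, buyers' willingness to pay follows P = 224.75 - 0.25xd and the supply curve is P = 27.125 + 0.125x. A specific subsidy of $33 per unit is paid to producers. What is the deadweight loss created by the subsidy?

Pre-subsidy: 224.75 - 0.25x = 27.125 + 0.125x gives x* = 527 and P* = 93.
With the subsidy, sellers receive Ps = Pb + 33 for each unit, where Pb is the price buyers pay.
On the curves, Pb = 224.75 - 0.25x and Ps = 27.125 + 0.125x; the wedge Ps − Pb = 33 gives 27.125 + 0.125x − (224.75 - 0.25x) = 33, so x' = 615.
Then Pb = 224.75 − 0.25·615 = 71 and Ps = 27.125 + 0.125·615 = 104.
The subsidy expands output by 615 − 527 = 88 past the efficient level; on those units the gap between marginal cost and willingness to pay runs from 0 up to 33.
DWL = ½ × 33 × 88 = 1452.

Deadweight loss = $1452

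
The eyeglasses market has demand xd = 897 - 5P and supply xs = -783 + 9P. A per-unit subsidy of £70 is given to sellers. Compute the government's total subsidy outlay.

Pre-subsidy: 897 - 5P = -783 + 9P gives P* = 120, x* = 297.
With the subsidy, sellers receive Ps = Pb + 70 for each unit, where Pb is the price buyers pay.
Supply in terms of Pb becomes xs = -783 + 9(Pb + 70) = -153 + 9Pb. Setting this equal to demand: 897 - 5Pb = -153 + 9Pb, so Pb = 75.
Sellers receive Ps = 75 + 70 = 145; x' = 897 − 5·75 = 522.
Government outlay = subsidy × quantity = 70 × 522 = 36540.

Government cost = £36540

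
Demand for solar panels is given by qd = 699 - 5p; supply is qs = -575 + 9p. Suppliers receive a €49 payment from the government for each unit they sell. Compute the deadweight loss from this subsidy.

Pre-subsidy: 699 - 5p = -575 + 9p gives p* = 91, q* = 244.
With the subsidy, sellers receive ps = pb + 49 for each unit, where pb is the price buyers pay.
Supply in terms of pb becomes qs = -575 + 9(pb + 49) = -134 + 9pb. Setting this equal to demand: 699 - 5pb = -134 + 9pb, so pb = 59.5.
Sellers receive ps = 59.5 + 49 = 108.5; q' = 699 − 5·59.5 = 401.5.
The subsidy expands output by 401.5 − 244 = 157.5 past the efficient level; on those units the gap between marginal cost and willingness to pay runs from 0 up to 49.
DWL = ½ × 49 × 157.5 = 3858.75.

Deadweight loss = €3858.75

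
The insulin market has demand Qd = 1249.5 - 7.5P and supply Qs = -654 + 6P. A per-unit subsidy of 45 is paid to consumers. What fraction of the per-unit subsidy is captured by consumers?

Consumer share = 4/9

Pre-subsidy: 1249.5 - 7.5P = -654 + 6P gives P* = 141, Q* = 192.
With the rebate, buyers effectively pay Pb = Ps − 45, where Ps is the price sellers receive.
Demand in terms of Ps becomes Qd = 1249.5 − 7.5(Ps − 45) = 1587 - 7.5Ps. Setting this equal to supply: 1587 - 7.5Ps = -654 + 6Ps, so Ps = 166.
Buyers pay Pb = 166 − 45 = 121; Q' = -654 + 6·166 = 342.
Buyers' price falls by P* − Pb = 141 − 121 = 20; sellers' price rises by Ps − P* = 166 − 141 = 25.
So consumers capture 20/45 = 4/9 of each unit of subsidy.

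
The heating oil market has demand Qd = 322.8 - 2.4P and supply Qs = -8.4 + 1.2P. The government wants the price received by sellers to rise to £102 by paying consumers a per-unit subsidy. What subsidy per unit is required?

Required subsidy s = £15 per unit

At a seller price of 102, quantity supplied is -8.4 + 1.2·102 = 114.
Buyers absorb 114 only when they pay Pb with 322.8 − 2.4·Pb = 114, i.e. Pb = 87.
s = Ps − Pb = 102 − 87 = 15.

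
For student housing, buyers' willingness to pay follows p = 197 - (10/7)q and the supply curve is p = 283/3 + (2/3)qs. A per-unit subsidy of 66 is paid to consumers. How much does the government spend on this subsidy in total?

Government cost = 5313

Pre-subsidy: 197 - (10/7)q = 283/3 + (2/3)q gives q* = 49 and p* = 127.
With the rebate, buyers effectively pay pb = ps − 66, where ps is the price sellers receive.
On the curves, pb = 197 - (10/7)q and ps = 283/3 + (2/3)q; the wedge ps − pb = 66 gives 283/3 + (2/3)q − (197 - (10/7)q) = 66, so q' = 80.5.
Then pb = 197 − (10/7)·80.5 = 82 and ps = 283/3 + (2/3)·80.5 = 148.
Government outlay = subsidy × quantity = 66 × 80.5 = 5313.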